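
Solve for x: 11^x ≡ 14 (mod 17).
15

Baby-step giant-step with step n = ⌈√17⌉ = 5.
Baby steps 11^j mod 17 (j:value) for j=0..4: 0:1, 1:11, 2:2, 3:5, 4:4.
Giant-step multiplier: 11^(-5) ≡ 11^(16-5) = 11^11 ≡ 12 (mod 17).
Giant steps γ_i = 14·12^i mod 17: γ_0=14, γ_1=15, γ_2=10, γ_3=1 (in table at j=0).
x = i·n + j = 3·5 + 0 = 15.
Check: 11^15 ≡ 14 (mod 17).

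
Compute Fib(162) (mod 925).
906

Matrix identity: Q^n = [[F_(n+1), F_n], [F_n, F_(n-1)]] with Q = [[1,1],[1,0]].
n = 162 = 10100010₂. Square-and-multiply, entries mod 925:
Q^1 = [[1,1],[1,0]]
Q^2 = (Q^1)² = [[2,1],[1,1]]
Q^5 = (Q^2)²·Q = [[8,5],[5,3]]
Q^10 = (Q^5)² = [[89,55],[55,34]]
Q^20 = (Q^10)² = [[771,290],[290,481]]
Q^40 = (Q^20)² = [[516,480],[480,36]]
Q^81 = (Q^40)²·Q = [[341,856],[856,410]]
Q^162 = (Q^81)² = [[792,906],[906,811]]
F_162 mod 925 = Q^162[0][1] = 906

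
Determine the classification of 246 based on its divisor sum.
abundant

Proper divisors of 246: sum = 1 + 2 + 3 + 6 + 41 + 82 + 123 = 258
Since 258 > 246, 246 is abundant.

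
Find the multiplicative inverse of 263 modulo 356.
111

gcd(263, 356) = 1, so the inverse exists.
Extended Euclidean algorithm on (356, 263):
356 = 1 × 263 + 93  ⟹  93 = (1)·356 + (-1)·263
263 = 2 × 93 + 77  ⟹  77 = (-2)·356 + (3)·263
93 = 1 × 77 + 16  ⟹  16 = (3)·356 + (-4)·263
77 = 4 × 16 + 13  ⟹  13 = (-14)·356 + (19)·263
16 = 1 × 13 + 3  ⟹  3 = (17)·356 + (-23)·263
13 = 4 × 3 + 1  ⟹  1 = (-82)·356 + (111)·263
So (111)·263 ≡ 1 (mod 356), i.e. 263^(-1) ≡ 111 (mod 356).
Check: 263 × 111 = 29193 ≡ 1 (mod 356)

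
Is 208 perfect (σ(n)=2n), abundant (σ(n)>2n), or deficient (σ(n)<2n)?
abundant

Proper divisors of 208: sum = 1 + 2 + 4 + 8 + 13 + 16 + 26 + 52 + 104 = 226
Since 226 > 208, 208 is abundant.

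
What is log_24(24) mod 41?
1

Baby-step giant-step with step n = ⌈√41⌉ = 7.
Baby steps 24^j mod 41 (j:value) for j=0..6: 0:1, 1:24, 2:2, 3:7, 4:4, 5:14, 6:8.
h = 24 is already in the table at j=1, so x = 1.
Check: 24^1 ≡ 24 (mod 41).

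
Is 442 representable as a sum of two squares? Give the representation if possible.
1² + 21² (a=1, b=21)

Factorization: 442 = 2 × 13 × 17
By Fermat: n is sum of two squares iff every prime p ≡ 3 (mod 4) appears to even power.
All primes ≡ 3 (mod 4) appear to even power.
Search a = 0, 1, 2, … for 442 - a² a perfect square: first hit at a = 1: 442 - 1 = 441 = 21².
442 = 1² + 21² = 1 + 441 ✓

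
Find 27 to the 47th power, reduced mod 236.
51

Repeated squaring. Binary of 47 = 101111.
27^1 ≡ 27 (mod 236); 27^2 ≡ 21 (mod 236); 27^4 ≡ 205 (mod 236); 27^8 ≡ 17 (mod 236); 27^16 ≡ 53 (mod 236); 27^32 ≡ 213 (mod 236)
27^47 = 27^1 × 27^2 × 27^4 × 27^8 × 27^32 ≡ 51 (mod 236)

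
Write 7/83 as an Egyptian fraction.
1/12 + 1/996

Greedy algorithm:
7/83: ceiling(83/7) = 12, use 1/12
1/996: ceiling(996/1) = 996, use 1/996
Result: 7/83 = 1/12 + 1/996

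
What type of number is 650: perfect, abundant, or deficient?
abundant

Proper divisors of 650: sum = 1 + 2 + 5 + 10 + 13 + 25 + 26 + 50 + 65 + 130 + 325 = 652
Since 652 > 650, 650 is abundant.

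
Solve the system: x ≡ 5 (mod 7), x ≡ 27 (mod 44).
159

Using Chinese Remainder Theorem:
M = 7 × 44 = 308
M1 = 44, M2 = 7
y1 = 44^(-1) mod 7 = 4
y2 = 7^(-1) mod 44 = 19
x = (5×44×4 + 27×7×19) mod 308 = 159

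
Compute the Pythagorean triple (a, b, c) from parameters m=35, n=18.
(901, 1260, 1549)

Euclid's formula: a = m² - n², b = 2mn, c = m² + n²
m = 35, n = 18
a = 35² - 18² = 1225 - 324 = 901
b = 2 × 35 × 18 = 1260
c = 35² + 18² = 1225 + 324 = 1549
Verification: 901² + 1260² = 811801 + 1587600 = 2399401 = 1549² ✓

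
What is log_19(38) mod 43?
40

Baby-step giant-step with step n = ⌈√43⌉ = 7.
Baby steps 19^j mod 43 (j:value) for j=0..6: 0:1, 1:19, 2:17, 3:22, 4:31, 5:30, 6:11.
Giant-step multiplier: 19^(-7) ≡ 19^(42-7) = 19^35 ≡ 7 (mod 43).
Giant steps γ_i = 38·7^i mod 43: γ_0=38, γ_1=8, γ_2=13, γ_3=5, γ_4=35, γ_5=30 (in table at j=5).
x = i·n + j = 5·7 + 5 = 40.
Check: 19^40 ≡ 38 (mod 43).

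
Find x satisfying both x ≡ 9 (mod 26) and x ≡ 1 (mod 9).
217

Using Chinese Remainder Theorem:
M = 26 × 9 = 234
M1 = 9, M2 = 26
y1 = 9^(-1) mod 26 = 3
y2 = 26^(-1) mod 9 = 8
x = (9×9×3 + 1×26×8) mod 234 = 217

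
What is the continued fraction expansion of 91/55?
[1; 1, 1, 1, 8, 2]

Euclidean algorithm steps:
91 = 1 × 55 + 36
55 = 1 × 36 + 19
36 = 1 × 19 + 17
19 = 1 × 17 + 2
17 = 8 × 2 + 1
2 = 2 × 1 + 0
Continued fraction: [1; 1, 1, 1, 8, 2]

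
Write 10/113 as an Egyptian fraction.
1/12 + 1/194 + 1/131532

Greedy algorithm:
10/113: ceiling(113/10) = 12, use 1/12
7/1356: ceiling(1356/7) = 194, use 1/194
1/131532: ceiling(131532/1) = 131532, use 1/131532
Result: 10/113 = 1/12 + 1/194 + 1/131532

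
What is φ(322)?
132

322 = 2 × 7 × 23
φ(n) = n × ∏(1 - 1/p) for each prime p dividing n
φ(322) = 322 × (1 - 1/2) × (1 - 1/7) × (1 - 1/23) = 132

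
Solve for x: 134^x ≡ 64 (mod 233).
8

Baby-step giant-step with step n = ⌈√233⌉ = 16.
Baby steps 134^j mod 233 (j:value) for j=0..15: 0:1, 1:134, 2:15, 3:146, 4:225, 5:93, 6:113, 7:230, 8:64, 9:188, 10:28, 11:24, 12:187, 13:127, 14:9, 15:41.
h = 64 is already in the table at j=8, so x = 8.
Check: 134^8 ≡ 64 (mod 233).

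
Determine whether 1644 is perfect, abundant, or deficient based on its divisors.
abundant

Proper divisors of 1644: sum = 1 + 2 + 3 + 4 + 6 + 12 + 137 + 274 + 411 + 548 + 822 = 2220
Since 2220 > 1644, 1644 is abundant.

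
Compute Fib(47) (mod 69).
1

Matrix identity: Q^n = [[F_(n+1), F_n], [F_n, F_(n-1)]] with Q = [[1,1],[1,0]].
n = 47 = 101111₂. Square-and-multiply, entries mod 69:
Q^1 = [[1,1],[1,0]]
Q^2 = (Q^1)² = [[2,1],[1,1]]
Q^5 = (Q^2)²·Q = [[8,5],[5,3]]
Q^11 = (Q^5)²·Q = [[6,20],[20,55]]
Q^23 = (Q^11)²·Q = [[0,22],[22,47]]
Q^47 = (Q^23)²·Q = [[0,1],[1,68]]
F_47 mod 69 = Q^47[0][1] = 1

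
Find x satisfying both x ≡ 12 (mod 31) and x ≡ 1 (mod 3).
43

Using Chinese Remainder Theorem:
M = 31 × 3 = 93
M1 = 3, M2 = 31
y1 = 3^(-1) mod 31 = 21
y2 = 31^(-1) mod 3 = 1
x = (12×3×21 + 1×31×1) mod 93 = 43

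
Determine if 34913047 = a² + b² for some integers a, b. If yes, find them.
Not possible

Factorization: 34913047 = 13 × 139^3
By Fermat: n is sum of two squares iff every prime p ≡ 3 (mod 4) appears to even power.
Prime(s) ≡ 3 (mod 4) with odd exponent: [(139, 3)]
Therefore 34913047 cannot be expressed as a² + b².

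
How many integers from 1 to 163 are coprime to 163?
162

163 = 163
φ(n) = n × ∏(1 - 1/p) for each prime p dividing n
φ(163) = 163 × (1 - 1/163) = 162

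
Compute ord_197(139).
196

197 is prime, so ord(139) divides φ(197) = 196.
Divisors of 196: 1, 2, 4, 7, 14, 28, 49, 98, 196.
Repeated squaring: 139^1 ≡ 139, 139^2 ≡ 15, 139^4 ≡ 28, 139^8 ≡ 193, 139^16 ≡ 16, 139^32 ≡ 59, 139^64 ≡ 132, 139^128 ≡ 88 (mod 197).
Test 139^d mod 197 for each divisor d in increasing order:
139^1 ≡ 139
139^2 ≡ 15
139^4 ≡ 28
139^7 = 139^4·139^2·139^1 ≡ 68
139^14 = 139^8·139^4·139^2 ≡ 93
139^28 = 139^16·139^8·139^4 ≡ 178
139^49 = 139^32·139^16·139^1 ≡ 14
139^98 = 139^64·139^32·139^2 ≡ 196
139^196 = 139^128·139^64·139^4 ≡ 1  ← first divisor giving 1
The order is 196.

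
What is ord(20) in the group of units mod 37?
36

37 is prime, so ord(20) divides φ(37) = 36.
Divisors of 36: 1, 2, 3, 4, 6, 9, 12, 18, 36.
Repeated squaring: 20^1 ≡ 20, 20^2 ≡ 30, 20^4 ≡ 12, 20^8 ≡ 33, 20^16 ≡ 16, 20^32 ≡ 34 (mod 37).
Test 20^d mod 37 for each divisor d in increasing order:
20^1 ≡ 20
20^2 ≡ 30
20^3 = 20^2·20^1 ≡ 8
20^4 ≡ 12
20^6 = 20^4·20^2 ≡ 27
20^9 = 20^8·20^1 ≡ 31
20^12 = 20^8·20^4 ≡ 26
20^18 = 20^16·20^2 ≡ 36
20^36 = 20^32·20^4 ≡ 1  ← first divisor giving 1
The order is 36.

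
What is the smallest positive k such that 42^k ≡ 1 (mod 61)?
15

61 is prime, so ord(42) divides φ(61) = 60.
Divisors of 60: 1, 2, 3, 4, 5, 6, 10, 12, 15, 20, 30, 60.
Repeated squaring: 42^1 ≡ 42, 42^2 ≡ 56, 42^4 ≡ 25, 42^8 ≡ 15, 42^16 ≡ 42, 42^32 ≡ 56 (mod 61).
Test 42^d mod 61 for each divisor d in increasing order:
42^1 ≡ 42
42^2 ≡ 56
42^3 = 42^2·42^1 ≡ 34
42^4 ≡ 25
42^5 = 42^4·42^1 ≡ 13
42^6 = 42^4·42^2 ≡ 58
42^10 = 42^8·42^2 ≡ 47
42^12 = 42^8·42^4 ≡ 9
42^15 = 42^8·42^4·42^2·42^1 ≡ 1  ← first divisor giving 1
The order is 15.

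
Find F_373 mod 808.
377

Matrix identity: Q^n = [[F_(n+1), F_n], [F_n, F_(n-1)]] with Q = [[1,1],[1,0]].
n = 373 = 101110101₂. Square-and-multiply, entries mod 808:
Q^1 = [[1,1],[1,0]]
Q^2 = (Q^1)² = [[2,1],[1,1]]
Q^5 = (Q^2)²·Q = [[8,5],[5,3]]
Q^11 = (Q^5)²·Q = [[144,89],[89,55]]
Q^23 = (Q^11)²·Q = [[312,377],[377,743]]
Q^46 = (Q^23)² = [[305,199],[199,106]]
Q^93 = (Q^46)²·Q = [[295,114],[114,181]]
Q^186 = (Q^93)² = [[637,128],[128,509]]
Q^373 = (Q^186)²·Q = [[9,377],[377,440]]
F_373 mod 808 = Q^373[0][1] = 377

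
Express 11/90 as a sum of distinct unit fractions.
1/9 + 1/90

Greedy algorithm:
11/90: ceiling(90/11) = 9, use 1/9
1/90: ceiling(90/1) = 90, use 1/90
Result: 11/90 = 1/9 + 1/90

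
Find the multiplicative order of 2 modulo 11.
10

11 is prime, so ord(2) divides φ(11) = 10.
Divisors of 10: 1, 2, 5, 10.
Repeated squaring: 2^1 ≡ 2, 2^2 ≡ 4, 2^4 ≡ 5, 2^8 ≡ 3 (mod 11).
Test 2^d mod 11 for each divisor d in increasing order:
2^1 ≡ 2
2^2 ≡ 4
2^5 = 2^4·2^1 ≡ 10
2^10 = 2^8·2^2 ≡ 1  ← first divisor giving 1
The order is 10.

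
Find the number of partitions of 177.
522115831195

p(n) counts ways to write n as a sum of positive integers (order ignored).
Euler's pentagonal recurrence: p(k) = p(k-1) + p(k-2) - p(k-5) - p(k-7) + p(k-12) + p(k-15) - ... (offsets j(3j∓1)/2, signs ++--, p(0)=1, p(<0)=0).
DP table for k = 0..176: p(0)=1, p(1)=1, p(2)=2, p(3)=3, p(4)=5, p(5)=7, p(6)=11, p(7)=15, p(8)=22, p(9)=30, p(10)=42, p(11)=56, p(12)=77, p(13)=101, p(14)=135, p(15)=176, p(16)=231, p(17)=297, p(18)=385, p(19)=490, p(20)=627, p(21)=792, p(22)=1002, p(23)=1255, p(24)=1575, p(25)=1958, p(26)=2436, p(27)=3010, p(28)=3718, p(29)=4565, p(30)=5604, p(31)=6842, p(32)=8349, p(33)=10143, p(34)=12310, p(35)=14883, p(36)=17977, p(37)=21637, p(38)=26015, p(39)=31185, p(40)=37338, p(41)=44583, p(42)=53174, p(43)=63261, p(44)=75175, p(45)=89134, p(46)=105558, p(47)=124754, p(48)=147273, p(49)=173525, p(50)=204226, p(51)=239943, p(52)=281589, p(53)=329931, p(54)=386155, p(55)=451276, p(56)=526823, p(57)=614154, p(58)=715220, p(59)=831820, p(60)=966467, p(61)=1121505, p(62)=1300156, p(63)=1505499, p(64)=1741630, p(65)=2012558, p(66)=2323520, p(67)=2679689, p(68)=3087735, p(69)=3554345, p(70)=4087968, p(71)=4697205, p(72)=5392783, p(73)=6185689, p(74)=7089500, p(75)=8118264, p(76)=9289091, p(77)=10619863, p(78)=12132164, p(79)=13848650, p(80)=15796476, p(81)=18004327, p(82)=20506255, p(83)=23338469, p(84)=26543660, p(85)=30167357, p(86)=34262962, p(87)=38887673, p(88)=44108109, p(89)=49995925, p(90)=56634173, p(91)=64112359, p(92)=72533807, p(93)=82010177, p(94)=92669720, p(95)=104651419, p(96)=118114304, p(97)=133230930, p(98)=150198136, p(99)=169229875, p(100)=190569292, p(101)=214481126, p(102)=241265379, p(103)=271248950, p(104)=304801365, p(105)=342325709, p(106)=384276336, p(107)=431149389, p(108)=483502844, p(109)=541946240, p(110)=607163746, p(111)=679903203, p(112)=761002156, p(113)=851376628, p(114)=952050665, p(115)=1064144451, p(116)=1188908248, p(117)=1327710076, p(118)=1482074143, p(119)=1653668665, p(120)=1844349560, p(121)=2056148051, p(122)=2291320912, p(123)=2552338241, p(124)=2841940500, p(125)=3163127352, p(126)=3519222692, p(127)=3913864295, p(128)=4351078600, p(129)=4835271870, p(130)=5371315400, p(131)=5964539504, p(132)=6620830889, p(133)=7346629512, p(134)=8149040695, p(135)=9035836076, p(136)=10015581680, p(137)=11097645016, p(138)=12292341831, p(139)=13610949895, p(140)=15065878135, p(141)=16670689208, p(142)=18440293320, p(143)=20390982757, p(144)=22540654445, p(145)=24908858009, p(146)=27517052599, p(147)=30388671978, p(148)=33549419497, p(149)=37027355200, p(150)=40853235313, p(151)=45060624582, p(152)=49686288421, p(153)=54770336324, p(154)=60356673280, p(155)=66493182097, p(156)=73232243759, p(157)=80630964769, p(158)=88751778802, p(159)=97662728555, p(160)=107438159466, p(161)=118159068427, p(162)=129913904637, p(163)=142798995930, p(164)=156919475295, p(165)=172389800255, p(166)=189334822579, p(167)=207890420102, p(168)=228204732751, p(169)=250438925115, p(170)=274768617130, p(171)=301384802048, p(172)=330495499613, p(173)=362326859895, p(174)=397125074750, p(175)=435157697830, p(176)=476715857290.
Final step: p(177) = p(176) + p(175) - p(172) - p(170) + p(165) + p(162) - p(155) - p(151) + p(142) + p(137) - p(126) - p(120) + p(107) + p(100) - p(85) - p(77) + p(60) + p(51) - p(32) - p(22) + p(1)
= 476715857290 + 435157697830 - 330495499613 - 274768617130 + 172389800255 + 129913904637 - 66493182097 - 45060624582 + 18440293320 + 11097645016 - 3519222692 - 1844349560 + 431149389 + 190569292 - 30167357 - 10619863 + 966467 + 239943 - 8349 - 1002 + 1
= 522115831195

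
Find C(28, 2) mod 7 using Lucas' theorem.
0

Using Lucas' theorem:
Write n=28 and k=2 in base 7:
n in base 7: [4, 0]
k in base 7: [0, 2]
C(28,2) mod 7 = ∏ C(n_i, k_i) mod 7
Digit binomials (mod 7): C(4,0) = 1; C(0,2) = 0 (k_i > n_i)
Product: 1 × 0 = 0 ≡ 0 (mod 7)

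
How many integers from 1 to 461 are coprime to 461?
460

461 = 461
φ(n) = n × ∏(1 - 1/p) for each prime p dividing n
φ(461) = 461 × (1 - 1/461) = 460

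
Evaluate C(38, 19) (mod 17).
12

Using Lucas' theorem:
Write n=38 and k=19 in base 17:
n in base 17: [2, 4]
k in base 17: [1, 2]
C(38,19) mod 17 = ∏ C(n_i, k_i) mod 17
Digit binomials (mod 17): C(2,1) = 2; C(4,2) = 6
Product: 2 × 6 = 12 ≡ 12 (mod 17)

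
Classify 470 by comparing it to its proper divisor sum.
deficient

Proper divisors of 470: sum = 1 + 2 + 5 + 10 + 47 + 94 + 235 = 394
Since 394 < 470, 470 is deficient.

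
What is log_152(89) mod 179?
64

Baby-step giant-step with step n = ⌈√179⌉ = 14.
Baby steps 152^j mod 179 (j:value) for j=0..13: 0:1, 1:152, 2:13, 3:7, 4:169, 5:91, 6:49, 7:109, 8:100, 9:164, 10:47, 11:163, 12:74, 13:150.
Giant-step multiplier: 152^(-14) ≡ 152^(178-14) = 152^164 ≡ 171 (mod 179).
Giant steps γ_i = 89·171^i mod 179: γ_0=89, γ_1=4, γ_2=147, γ_3=77, γ_4=100 (in table at j=8).
x = i·n + j = 4·14 + 8 = 64.
Check: 152^64 ≡ 89 (mod 179).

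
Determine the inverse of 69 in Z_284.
177

gcd(69, 284) = 1, so the inverse exists.
Extended Euclidean algorithm on (284, 69):
284 = 4 × 69 + 8  ⟹  8 = (1)·284 + (-4)·69
69 = 8 × 8 + 5  ⟹  5 = (-8)·284 + (33)·69
8 = 1 × 5 + 3  ⟹  3 = (9)·284 + (-37)·69
5 = 1 × 3 + 2  ⟹  2 = (-17)·284 + (70)·69
3 = 1 × 2 + 1  ⟹  1 = (26)·284 + (-107)·69
So (-107)·69 ≡ 1 (mod 284), i.e. 69^(-1) ≡ -107 ≡ 177 (mod 284).
Check: 69 × 177 = 12213 ≡ 1 (mod 284)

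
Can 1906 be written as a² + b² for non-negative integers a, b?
15² + 41² (a=15, b=41)

Factorization: 1906 = 2 × 953
By Fermat: n is sum of two squares iff every prime p ≡ 3 (mod 4) appears to even power.
All primes ≡ 3 (mod 4) appear to even power.
Search a = 0, 1, 2, … for 1906 - a² a perfect square: first hit at a = 15: 1906 - 225 = 1681 = 41².
1906 = 15² + 41² = 225 + 1681 ✓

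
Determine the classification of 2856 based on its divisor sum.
abundant

Proper divisors of 2856: sum = 1 + 2 + 3 + 4 + 6 + 7 + 8 + 12 + ... + 476 + 714 + 952 + 1428 (31 divisors) = 5784
Since 5784 > 2856, 2856 is abundant.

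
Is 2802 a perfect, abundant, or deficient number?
abundant

Proper divisors of 2802: sum = 1 + 2 + 3 + 6 + 467 + 934 + 1401 = 2814
Since 2814 > 2802, 2802 is abundant.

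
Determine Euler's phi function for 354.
116

354 = 2 × 3 × 59
φ(n) = n × ∏(1 - 1/p) for each prime p dividing n
φ(354) = 354 × (1 - 1/2) × (1 - 1/3) × (1 - 1/59) = 116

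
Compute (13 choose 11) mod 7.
1

Using Lucas' theorem:
Write n=13 and k=11 in base 7:
n in base 7: [1, 6]
k in base 7: [1, 4]
C(13,11) mod 7 = ∏ C(n_i, k_i) mod 7
Digit binomials (mod 7): C(1,1) = 1; C(6,4) = 15 ≡ 1
Product: 1 × 1 = 1 ≡ 1 (mod 7)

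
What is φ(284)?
140

284 = 2^2 × 71
φ(n) = n × ∏(1 - 1/p) for each prime p dividing n
φ(284) = 284 × (1 - 1/2) × (1 - 1/71) = 140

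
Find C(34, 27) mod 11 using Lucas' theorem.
0

Using Lucas' theorem:
Write n=34 and k=27 in base 11:
n in base 11: [3, 1]
k in base 11: [2, 5]
C(34,27) mod 11 = ∏ C(n_i, k_i) mod 11
Digit binomials (mod 11): C(3,2) = 3; C(1,5) = 0 (k_i > n_i)
Product: 3 × 0 = 0 ≡ 0 (mod 11)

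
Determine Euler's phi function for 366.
120

366 = 2 × 3 × 61
φ(n) = n × ∏(1 - 1/p) for each prime p dividing n
φ(366) = 366 × (1 - 1/2) × (1 - 1/3) × (1 - 1/61) = 120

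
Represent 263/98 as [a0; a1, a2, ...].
[2; 1, 2, 6, 5]

Euclidean algorithm steps:
263 = 2 × 98 + 67
98 = 1 × 67 + 31
67 = 2 × 31 + 5
31 = 6 × 5 + 1
5 = 5 × 1 + 0
Continued fraction: [2; 1, 2, 6, 5]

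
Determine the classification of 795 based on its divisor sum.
deficient

Proper divisors of 795: sum = 1 + 3 + 5 + 15 + 53 + 159 + 265 = 501
Since 501 < 795, 795 is deficient.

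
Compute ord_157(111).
26

157 is prime, so ord(111) divides φ(157) = 156.
Divisors of 156: 1, 2, 3, 4, 6, 12, 13, 26, 39, 52, 78, 156.
Repeated squaring: 111^1 ≡ 111, 111^2 ≡ 75, 111^4 ≡ 130, 111^8 ≡ 101, 111^16 ≡ 153, 111^32 ≡ 16, 111^64 ≡ 99, 111^128 ≡ 67 (mod 157).
Test 111^d mod 157 for each divisor d in increasing order:
111^1 ≡ 111
111^2 ≡ 75
111^3 = 111^2·111^1 ≡ 4
111^4 ≡ 130
111^6 = 111^4·111^2 ≡ 16
111^12 = 111^8·111^4 ≡ 99
111^13 = 111^8·111^4·111^1 ≡ 156
111^26 = 111^16·111^8·111^2 ≡ 1  ← first divisor giving 1
The order is 26.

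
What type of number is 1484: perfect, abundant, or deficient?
abundant

Proper divisors of 1484: sum = 1 + 2 + 4 + 7 + 14 + 28 + 53 + 106 + 212 + 371 + 742 = 1540
Since 1540 > 1484, 1484 is abundant.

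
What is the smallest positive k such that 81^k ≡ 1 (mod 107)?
53

107 is prime, so ord(81) divides φ(107) = 106.
Divisors of 106: 1, 2, 53, 106.
Repeated squaring: 81^1 ≡ 81, 81^2 ≡ 34, 81^4 ≡ 86, 81^8 ≡ 13, 81^16 ≡ 62, 81^32 ≡ 99, 81^64 ≡ 64 (mod 107).
Test 81^d mod 107 for each divisor d in increasing order:
81^1 ≡ 81
81^2 ≡ 34
81^53 = 81^32·81^16·81^4·81^1 ≡ 1  ← first divisor giving 1
The order is 53.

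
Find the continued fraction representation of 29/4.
[7; 4]

Euclidean algorithm steps:
29 = 7 × 4 + 1
4 = 4 × 1 + 0
Continued fraction: [7; 4]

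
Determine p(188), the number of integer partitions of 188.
1398341745571

p(n) counts ways to write n as a sum of positive integers (order ignored).
Euler's pentagonal recurrence: p(k) = p(k-1) + p(k-2) - p(k-5) - p(k-7) + p(k-12) + p(k-15) - ... (offsets j(3j∓1)/2, signs ++--, p(0)=1, p(<0)=0).
DP table for k = 0..187: p(0)=1, p(1)=1, p(2)=2, p(3)=3, p(4)=5, p(5)=7, p(6)=11, p(7)=15, p(8)=22, p(9)=30, p(10)=42, p(11)=56, p(12)=77, p(13)=101, p(14)=135, p(15)=176, p(16)=231, p(17)=297, p(18)=385, p(19)=490, p(20)=627, p(21)=792, p(22)=1002, p(23)=1255, p(24)=1575, p(25)=1958, p(26)=2436, p(27)=3010, p(28)=3718, p(29)=4565, p(30)=5604, p(31)=6842, p(32)=8349, p(33)=10143, p(34)=12310, p(35)=14883, p(36)=17977, p(37)=21637, p(38)=26015, p(39)=31185, p(40)=37338, p(41)=44583, p(42)=53174, p(43)=63261, p(44)=75175, p(45)=89134, p(46)=105558, p(47)=124754, p(48)=147273, p(49)=173525, p(50)=204226, p(51)=239943, p(52)=281589, p(53)=329931, p(54)=386155, p(55)=451276, p(56)=526823, p(57)=614154, p(58)=715220, p(59)=831820, p(60)=966467, p(61)=1121505, p(62)=1300156, p(63)=1505499, p(64)=1741630, p(65)=2012558, p(66)=2323520, p(67)=2679689, p(68)=3087735, p(69)=3554345, p(70)=4087968, p(71)=4697205, p(72)=5392783, p(73)=6185689, p(74)=7089500, p(75)=8118264, p(76)=9289091, p(77)=10619863, p(78)=12132164, p(79)=13848650, p(80)=15796476, p(81)=18004327, p(82)=20506255, p(83)=23338469, p(84)=26543660, p(85)=30167357, p(86)=34262962, p(87)=38887673, p(88)=44108109, p(89)=49995925, p(90)=56634173, p(91)=64112359, p(92)=72533807, p(93)=82010177, p(94)=92669720, p(95)=104651419, p(96)=118114304, p(97)=133230930, p(98)=150198136, p(99)=169229875, p(100)=190569292, p(101)=214481126, p(102)=241265379, p(103)=271248950, p(104)=304801365, p(105)=342325709, p(106)=384276336, p(107)=431149389, p(108)=483502844, p(109)=541946240, p(110)=607163746, p(111)=679903203, p(112)=761002156, p(113)=851376628, p(114)=952050665, p(115)=1064144451, p(116)=1188908248, p(117)=1327710076, p(118)=1482074143, p(119)=1653668665, p(120)=1844349560, p(121)=2056148051, p(122)=2291320912, p(123)=2552338241, p(124)=2841940500, p(125)=3163127352, p(126)=3519222692, p(127)=3913864295, p(128)=4351078600, p(129)=4835271870, p(130)=5371315400, p(131)=5964539504, p(132)=6620830889, p(133)=7346629512, p(134)=8149040695, p(135)=9035836076, p(136)=10015581680, p(137)=11097645016, p(138)=12292341831, p(139)=13610949895, p(140)=15065878135, p(141)=16670689208, p(142)=18440293320, p(143)=20390982757, p(144)=22540654445, p(145)=24908858009, p(146)=27517052599, p(147)=30388671978, p(148)=33549419497, p(149)=37027355200, p(150)=40853235313, p(151)=45060624582, p(152)=49686288421, p(153)=54770336324, p(154)=60356673280, p(155)=66493182097, p(156)=73232243759, p(157)=80630964769, p(158)=88751778802, p(159)=97662728555, p(160)=107438159466, p(161)=118159068427, p(162)=129913904637, p(163)=142798995930, p(164)=156919475295, p(165)=172389800255, p(166)=189334822579, p(167)=207890420102, p(168)=228204732751, p(169)=250438925115, p(170)=274768617130, p(171)=301384802048, p(172)=330495499613, p(173)=362326859895, p(174)=397125074750, p(175)=435157697830, p(176)=476715857290, p(177)=522115831195, p(178)=571701605655, p(179)=625846753120, p(180)=684957390936, p(181)=749474411781, p(182)=819876908323, p(183)=896684817527, p(184)=980462880430, p(185)=1071823774337, p(186)=1171432692373, p(187)=1280011042268.
Final step: p(188) = p(187) + p(186) - p(183) - p(181) + p(176) + p(173) - p(166) - p(162) + p(153) + p(148) - p(137) - p(131) + p(118) + p(111) - p(96) - p(88) + p(71) + p(62) - p(43) - p(33) + p(12) + p(1)
= 1280011042268 + 1171432692373 - 896684817527 - 749474411781 + 476715857290 + 362326859895 - 189334822579 - 129913904637 + 54770336324 + 33549419497 - 11097645016 - 5964539504 + 1482074143 + 679903203 - 118114304 - 44108109 + 4697205 + 1300156 - 63261 - 10143 + 77 + 1
= 1398341745571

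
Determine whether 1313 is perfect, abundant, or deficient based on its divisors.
deficient

Proper divisors of 1313: sum = 1 + 13 + 101 = 115
Since 115 < 1313, 1313 is deficient.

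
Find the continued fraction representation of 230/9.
[25; 1, 1, 4]

Euclidean algorithm steps:
230 = 25 × 9 + 5
9 = 1 × 5 + 4
5 = 1 × 4 + 1
4 = 4 × 1 + 0
Continued fraction: [25; 1, 1, 4]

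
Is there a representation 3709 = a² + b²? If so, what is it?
30² + 53² (a=30, b=53)

Factorization: 3709 = 3709
By Fermat: n is sum of two squares iff every prime p ≡ 3 (mod 4) appears to even power.
All primes ≡ 3 (mod 4) appear to even power.
Search a = 0, 1, 2, … for 3709 - a² a perfect square: first hit at a = 30: 3709 - 900 = 2809 = 53².
3709 = 30² + 53² = 900 + 2809 ✓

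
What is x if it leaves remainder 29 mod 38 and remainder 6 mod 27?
789

Using Chinese Remainder Theorem:
M = 38 × 27 = 1026
M1 = 27, M2 = 38
y1 = 27^(-1) mod 38 = 31
y2 = 38^(-1) mod 27 = 5
x = (29×27×31 + 6×38×5) mod 1026 = 789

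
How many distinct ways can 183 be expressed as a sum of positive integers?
896684817527

p(n) counts ways to write n as a sum of positive integers (order ignored).
Euler's pentagonal recurrence: p(k) = p(k-1) + p(k-2) - p(k-5) - p(k-7) + p(k-12) + p(k-15) - ... (offsets j(3j∓1)/2, signs ++--, p(0)=1, p(<0)=0).
DP table for k = 0..182: p(0)=1, p(1)=1, p(2)=2, p(3)=3, p(4)=5, p(5)=7, p(6)=11, p(7)=15, p(8)=22, p(9)=30, p(10)=42, p(11)=56, p(12)=77, p(13)=101, p(14)=135, p(15)=176, p(16)=231, p(17)=297, p(18)=385, p(19)=490, p(20)=627, p(21)=792, p(22)=1002, p(23)=1255, p(24)=1575, p(25)=1958, p(26)=2436, p(27)=3010, p(28)=3718, p(29)=4565, p(30)=5604, p(31)=6842, p(32)=8349, p(33)=10143, p(34)=12310, p(35)=14883, p(36)=17977, p(37)=21637, p(38)=26015, p(39)=31185, p(40)=37338, p(41)=44583, p(42)=53174, p(43)=63261, p(44)=75175, p(45)=89134, p(46)=105558, p(47)=124754, p(48)=147273, p(49)=173525, p(50)=204226, p(51)=239943, p(52)=281589, p(53)=329931, p(54)=386155, p(55)=451276, p(56)=526823, p(57)=614154, p(58)=715220, p(59)=831820, p(60)=966467, p(61)=1121505, p(62)=1300156, p(63)=1505499, p(64)=1741630, p(65)=2012558, p(66)=2323520, p(67)=2679689, p(68)=3087735, p(69)=3554345, p(70)=4087968, p(71)=4697205, p(72)=5392783, p(73)=6185689, p(74)=7089500, p(75)=8118264, p(76)=9289091, p(77)=10619863, p(78)=12132164, p(79)=13848650, p(80)=15796476, p(81)=18004327, p(82)=20506255, p(83)=23338469, p(84)=26543660, p(85)=30167357, p(86)=34262962, p(87)=38887673, p(88)=44108109, p(89)=49995925, p(90)=56634173, p(91)=64112359, p(92)=72533807, p(93)=82010177, p(94)=92669720, p(95)=104651419, p(96)=118114304, p(97)=133230930, p(98)=150198136, p(99)=169229875, p(100)=190569292, p(101)=214481126, p(102)=241265379, p(103)=271248950, p(104)=304801365, p(105)=342325709, p(106)=384276336, p(107)=431149389, p(108)=483502844, p(109)=541946240, p(110)=607163746, p(111)=679903203, p(112)=761002156, p(113)=851376628, p(114)=952050665, p(115)=1064144451, p(116)=1188908248, p(117)=1327710076, p(118)=1482074143, p(119)=1653668665, p(120)=1844349560, p(121)=2056148051, p(122)=2291320912, p(123)=2552338241, p(124)=2841940500, p(125)=3163127352, p(126)=3519222692, p(127)=3913864295, p(128)=4351078600, p(129)=4835271870, p(130)=5371315400, p(131)=5964539504, p(132)=6620830889, p(133)=7346629512, p(134)=8149040695, p(135)=9035836076, p(136)=10015581680, p(137)=11097645016, p(138)=12292341831, p(139)=13610949895, p(140)=15065878135, p(141)=16670689208, p(142)=18440293320, p(143)=20390982757, p(144)=22540654445, p(145)=24908858009, p(146)=27517052599, p(147)=30388671978, p(148)=33549419497, p(149)=37027355200, p(150)=40853235313, p(151)=45060624582, p(152)=49686288421, p(153)=54770336324, p(154)=60356673280, p(155)=66493182097, p(156)=73232243759, p(157)=80630964769, p(158)=88751778802, p(159)=97662728555, p(160)=107438159466, p(161)=118159068427, p(162)=129913904637, p(163)=142798995930, p(164)=156919475295, p(165)=172389800255, p(166)=189334822579, p(167)=207890420102, p(168)=228204732751, p(169)=250438925115, p(170)=274768617130, p(171)=301384802048, p(172)=330495499613, p(173)=362326859895, p(174)=397125074750, p(175)=435157697830, p(176)=476715857290, p(177)=522115831195, p(178)=571701605655, p(179)=625846753120, p(180)=684957390936, p(181)=749474411781, p(182)=819876908323.
Final step: p(183) = p(182) + p(181) - p(178) - p(176) + p(171) + p(168) - p(161) - p(157) + p(148) + p(143) - p(132) - p(126) + p(113) + p(106) - p(91) - p(83) + p(66) + p(57) - p(38) - p(28) + p(7)
= 819876908323 + 749474411781 - 571701605655 - 476715857290 + 301384802048 + 228204732751 - 118159068427 - 80630964769 + 33549419497 + 20390982757 - 6620830889 - 3519222692 + 851376628 + 384276336 - 64112359 - 23338469 + 2323520 + 614154 - 26015 - 3718 + 15
= 896684817527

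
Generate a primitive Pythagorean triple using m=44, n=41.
(255, 3608, 3617)

Euclid's formula: a = m² - n², b = 2mn, c = m² + n²
m = 44, n = 41
a = 44² - 41² = 1936 - 1681 = 255
b = 2 × 44 × 41 = 3608
c = 44² + 41² = 1936 + 1681 = 3617
Verification: 255² + 3608² = 65025 + 13017664 = 13082689 = 3617² ✓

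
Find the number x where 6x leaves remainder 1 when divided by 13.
11

gcd(6, 13) = 1, so the inverse exists.
Extended Euclidean algorithm on (13, 6):
13 = 2 × 6 + 1  ⟹  1 = (1)·13 + (-2)·6
So (-2)·6 ≡ 1 (mod 13), i.e. 6^(-1) ≡ -2 ≡ 11 (mod 13).
Check: 6 × 11 = 66 ≡ 1 (mod 13)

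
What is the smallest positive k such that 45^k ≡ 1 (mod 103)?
102

103 is prime, so ord(45) divides φ(103) = 102.
Divisors of 102: 1, 2, 3, 6, 17, 34, 51, 102.
Repeated squaring: 45^1 ≡ 45, 45^2 ≡ 68, 45^4 ≡ 92, 45^8 ≡ 18, 45^16 ≡ 15, 45^32 ≡ 19, 45^64 ≡ 52 (mod 103).
Test 45^d mod 103 for each divisor d in increasing order:
45^1 ≡ 45
45^2 ≡ 68
45^3 = 45^2·45^1 ≡ 73
45^6 = 45^4·45^2 ≡ 76
45^17 = 45^16·45^1 ≡ 57
45^34 = 45^32·45^2 ≡ 56
45^51 = 45^32·45^16·45^2·45^1 ≡ 102
45^102 = 45^64·45^32·45^4·45^2 ≡ 1  ← first divisor giving 1
The order is 102.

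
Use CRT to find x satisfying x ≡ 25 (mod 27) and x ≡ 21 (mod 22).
241

Using Chinese Remainder Theorem:
M = 27 × 22 = 594
M1 = 22, M2 = 27
y1 = 22^(-1) mod 27 = 16
y2 = 27^(-1) mod 22 = 9
x = (25×22×16 + 21×27×9) mod 594 = 241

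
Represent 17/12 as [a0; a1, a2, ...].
[1; 2, 2, 2]

Euclidean algorithm steps:
17 = 1 × 12 + 5
12 = 2 × 5 + 2
5 = 2 × 2 + 1
2 = 2 × 1 + 0
Continued fraction: [1; 2, 2, 2]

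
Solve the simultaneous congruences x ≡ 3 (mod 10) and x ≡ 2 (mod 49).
443

Using Chinese Remainder Theorem:
M = 10 × 49 = 490
M1 = 49, M2 = 10
y1 = 49^(-1) mod 10 = 9
y2 = 10^(-1) mod 49 = 5
x = (3×49×9 + 2×10×5) mod 490 = 443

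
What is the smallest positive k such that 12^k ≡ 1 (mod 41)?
40

41 is prime, so ord(12) divides φ(41) = 40.
Divisors of 40: 1, 2, 4, 5, 8, 10, 20, 40.
Repeated squaring: 12^1 ≡ 12, 12^2 ≡ 21, 12^4 ≡ 31, 12^8 ≡ 18, 12^16 ≡ 37, 12^32 ≡ 16 (mod 41).
Test 12^d mod 41 for each divisor d in increasing order:
12^1 ≡ 12
12^2 ≡ 21
12^4 ≡ 31
12^5 = 12^4·12^1 ≡ 3
12^8 ≡ 18
12^10 = 12^8·12^2 ≡ 9
12^20 = 12^16·12^4 ≡ 40
12^40 = 12^32·12^8 ≡ 1  ← first divisor giving 1
The order is 40.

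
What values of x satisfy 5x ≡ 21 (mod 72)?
x ≡ 33 (mod 72)

gcd(5, 72) = 1, which divides 21, so solutions exist.
Find 5^(-1) mod 72 by the extended Euclidean algorithm:
72 = 14 × 5 + 2  ⟹  2 = (1)·72 + (-14)·5
5 = 2 × 2 + 1  ⟹  1 = (-2)·72 + (29)·5
So (29)·5 ≡ 1 (mod 72), i.e. 5^(-1) ≡ 29 (mod 72).
x ≡ 29 × 21 = 609 ≡ 33 (mod 72).
Check: 5 × 33 = 165 ≡ 21 (mod 72).
Unique solution: x ≡ 33 (mod 72)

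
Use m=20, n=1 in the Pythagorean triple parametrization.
(399, 40, 401)

Euclid's formula: a = m² - n², b = 2mn, c = m² + n²
m = 20, n = 1
a = 20² - 1² = 400 - 1 = 399
b = 2 × 20 × 1 = 40
c = 20² + 1² = 400 + 1 = 401
Verification: 399² + 40² = 159201 + 1600 = 160801 = 401² ✓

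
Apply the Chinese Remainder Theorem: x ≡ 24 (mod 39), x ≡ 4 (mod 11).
180

Using Chinese Remainder Theorem:
M = 39 × 11 = 429
M1 = 11, M2 = 39
y1 = 11^(-1) mod 39 = 32
y2 = 39^(-1) mod 11 = 2
x = (24×11×32 + 4×39×2) mod 429 = 180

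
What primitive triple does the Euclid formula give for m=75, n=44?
(3689, 6600, 7561)

Euclid's formula: a = m² - n², b = 2mn, c = m² + n²
m = 75, n = 44
a = 75² - 44² = 5625 - 1936 = 3689
b = 2 × 75 × 44 = 6600
c = 75² + 44² = 5625 + 1936 = 7561
Verification: 3689² + 6600² = 13608721 + 43560000 = 57168721 = 7561² ✓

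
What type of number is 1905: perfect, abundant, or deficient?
deficient

Proper divisors of 1905: sum = 1 + 3 + 5 + 15 + 127 + 381 + 635 = 1167
Since 1167 < 1905, 1905 is deficient.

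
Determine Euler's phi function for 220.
80

220 = 2^2 × 5 × 11
φ(n) = n × ∏(1 - 1/p) for each prime p dividing n
φ(220) = 220 × (1 - 1/2) × (1 - 1/5) × (1 - 1/11) = 80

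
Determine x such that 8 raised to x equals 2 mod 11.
7

Baby-step giant-step with step n = ⌈√11⌉ = 4.
Baby steps 8^j mod 11 (j:value) for j=0..3: 0:1, 1:8, 2:9, 3:6.
Giant-step multiplier: 8^(-4) ≡ 8^(10-4) = 8^6 ≡ 3 (mod 11).
Giant steps γ_i = 2·3^i mod 11: γ_0=2, γ_1=6 (in table at j=3).
x = i·n + j = 1·4 + 3 = 7.
Check: 8^7 ≡ 2 (mod 11).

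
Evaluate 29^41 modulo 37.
14

Repeated squaring. Binary of 41 = 101001.
29^1 ≡ 29 (mod 37); 29^2 ≡ 27 (mod 37); 29^4 ≡ 26 (mod 37); 29^8 ≡ 10 (mod 37); 29^16 ≡ 26 (mod 37); 29^32 ≡ 10 (mod 37)
29^41 = 29^1 × 29^8 × 29^32 ≡ 14 (mod 37)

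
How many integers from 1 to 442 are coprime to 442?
192

442 = 2 × 13 × 17
φ(n) = n × ∏(1 - 1/p) for each prime p dividing n
φ(442) = 442 × (1 - 1/2) × (1 - 1/13) × (1 - 1/17) = 192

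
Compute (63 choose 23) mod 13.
5

Using Lucas' theorem:
Write n=63 and k=23 in base 13:
n in base 13: [4, 11]
k in base 13: [1, 10]
C(63,23) mod 13 = ∏ C(n_i, k_i) mod 13
Digit binomials (mod 13): C(4,1) = 4; C(11,10) = 11
Product: 4 × 11 = 44 ≡ 5 (mod 13)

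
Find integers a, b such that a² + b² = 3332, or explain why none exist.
14² + 56² (a=14, b=56)

Factorization: 3332 = 2^2 × 7^2 × 17
By Fermat: n is sum of two squares iff every prime p ≡ 3 (mod 4) appears to even power.
All primes ≡ 3 (mod 4) appear to even power.
Search a = 0, 1, 2, … for 3332 - a² a perfect square: first hit at a = 14: 3332 - 196 = 3136 = 56².
3332 = 14² + 56² = 196 + 3136 ✓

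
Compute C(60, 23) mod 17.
14

Using Lucas' theorem:
Write n=60 and k=23 in base 17:
n in base 17: [3, 9]
k in base 17: [1, 6]
C(60,23) mod 17 = ∏ C(n_i, k_i) mod 17
Digit binomials (mod 17): C(3,1) = 3; C(9,6) = 84 ≡ 16
Product: 3 × 16 = 48 ≡ 14 (mod 17)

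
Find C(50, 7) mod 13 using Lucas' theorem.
5

Using Lucas' theorem:
Write n=50 and k=7 in base 13:
n in base 13: [3, 11]
k in base 13: [0, 7]
C(50,7) mod 13 = ∏ C(n_i, k_i) mod 13
Digit binomials (mod 13): C(3,0) = 1; C(11,7) = 330 ≡ 5
Product: 1 × 5 = 5 ≡ 5 (mod 13)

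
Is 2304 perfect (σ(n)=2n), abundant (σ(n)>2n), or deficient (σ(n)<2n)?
abundant

Proper divisors of 2304: sum = 1 + 2 + 3 + 4 + 6 + 8 + 9 + 12 + ... + 384 + 576 + 768 + 1152 (26 divisors) = 4339
Since 4339 > 2304, 2304 is abundant.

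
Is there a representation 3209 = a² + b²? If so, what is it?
20² + 53² (a=20, b=53)

Factorization: 3209 = 3209
By Fermat: n is sum of two squares iff every prime p ≡ 3 (mod 4) appears to even power.
All primes ≡ 3 (mod 4) appear to even power.
Search a = 0, 1, 2, … for 3209 - a² a perfect square: first hit at a = 20: 3209 - 400 = 2809 = 53².
3209 = 20² + 53² = 400 + 2809 ✓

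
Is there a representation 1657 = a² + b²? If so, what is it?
19² + 36² (a=19, b=36)

Factorization: 1657 = 1657
By Fermat: n is sum of two squares iff every prime p ≡ 3 (mod 4) appears to even power.
All primes ≡ 3 (mod 4) appear to even power.
Search a = 0, 1, 2, … for 1657 - a² a perfect square: first hit at a = 19: 1657 - 361 = 1296 = 36².
1657 = 19² + 36² = 361 + 1296 ✓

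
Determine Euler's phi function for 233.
232

233 = 233
φ(n) = n × ∏(1 - 1/p) for each prime p dividing n
φ(233) = 233 × (1 - 1/233) = 232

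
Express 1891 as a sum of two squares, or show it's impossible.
Not possible

Factorization: 1891 = 31 × 61
By Fermat: n is sum of two squares iff every prime p ≡ 3 (mod 4) appears to even power.
Prime(s) ≡ 3 (mod 4) with odd exponent: [(31, 1)]
Therefore 1891 cannot be expressed as a² + b².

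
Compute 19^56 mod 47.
4

Repeated squaring. Binary of 56 = 111000.
19^1 ≡ 19 (mod 47); 19^2 ≡ 32 (mod 47); 19^4 ≡ 37 (mod 47); 19^8 ≡ 6 (mod 47); 19^16 ≡ 36 (mod 47); 19^32 ≡ 27 (mod 47)
19^56 = 19^8 × 19^16 × 19^32 ≡ 4 (mod 47)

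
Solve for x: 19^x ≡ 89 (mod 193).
99

Baby-step giant-step with step n = ⌈√193⌉ = 14.
Baby steps 19^j mod 193 (j:value) for j=0..13: 0:1, 1:19, 2:168, 3:104, 4:46, 5:102, 6:8, 7:152, 8:186, 9:60, 10:175, 11:44, 12:64, 13:58.
Giant-step multiplier: 19^(-14) ≡ 19^(192-14) = 19^178 ≡ 31 (mod 193).
Giant steps γ_i = 89·31^i mod 193: γ_0=89, γ_1=57, γ_2=30, γ_3=158, γ_4=73, γ_5=140, γ_6=94, γ_7=19 (in table at j=1).
x = i·n + j = 7·14 + 1 = 99.
Check: 19^99 ≡ 89 (mod 193).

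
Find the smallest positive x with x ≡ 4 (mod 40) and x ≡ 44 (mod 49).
44

Using Chinese Remainder Theorem:
M = 40 × 49 = 1960
M1 = 49, M2 = 40
y1 = 49^(-1) mod 40 = 9
y2 = 40^(-1) mod 49 = 38
x = (4×49×9 + 44×40×38) mod 1960 = 44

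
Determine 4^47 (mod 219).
16

Repeated squaring. Binary of 47 = 101111.
4^1 ≡ 4 (mod 219); 4^2 ≡ 16 (mod 219); 4^4 ≡ 37 (mod 219); 4^8 ≡ 55 (mod 219); 4^16 ≡ 178 (mod 219); 4^32 ≡ 148 (mod 219)
4^47 = 4^1 × 4^2 × 4^4 × 4^8 × 4^32 ≡ 16 (mod 219)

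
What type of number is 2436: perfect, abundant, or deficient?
abundant

Proper divisors of 2436: sum = 1 + 2 + 3 + 4 + 6 + 7 + 12 + 14 + ... + 406 + 609 + 812 + 1218 (23 divisors) = 4284
Since 4284 > 2436, 2436 is abundant.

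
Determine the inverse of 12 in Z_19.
8

gcd(12, 19) = 1, so the inverse exists.
Extended Euclidean algorithm on (19, 12):
19 = 1 × 12 + 7  ⟹  7 = (1)·19 + (-1)·12
12 = 1 × 7 + 5  ⟹  5 = (-1)·19 + (2)·12
7 = 1 × 5 + 2  ⟹  2 = (2)·19 + (-3)·12
5 = 2 × 2 + 1  ⟹  1 = (-5)·19 + (8)·12
So (8)·12 ≡ 1 (mod 19), i.e. 12^(-1) ≡ 8 (mod 19).
Check: 12 × 8 = 96 ≡ 1 (mod 19)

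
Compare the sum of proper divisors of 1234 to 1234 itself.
deficient

Proper divisors of 1234: sum = 1 + 2 + 617 = 620
Since 620 < 1234, 1234 is deficient.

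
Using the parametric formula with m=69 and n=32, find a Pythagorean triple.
(3737, 4416, 5785)

Euclid's formula: a = m² - n², b = 2mn, c = m² + n²
m = 69, n = 32
a = 69² - 32² = 4761 - 1024 = 3737
b = 2 × 69 × 32 = 4416
c = 69² + 32² = 4761 + 1024 = 5785
Verification: 3737² + 4416² = 13965169 + 19501056 = 33466225 = 5785² ✓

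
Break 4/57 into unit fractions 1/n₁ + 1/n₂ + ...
1/15 + 1/285

Greedy algorithm:
4/57: ceiling(57/4) = 15, use 1/15
1/285: ceiling(285/1) = 285, use 1/285
Result: 4/57 = 1/15 + 1/285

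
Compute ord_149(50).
148

149 is prime, so ord(50) divides φ(149) = 148.
Divisors of 148: 1, 2, 4, 37, 74, 148.
Repeated squaring: 50^1 ≡ 50, 50^2 ≡ 116, 50^4 ≡ 46, 50^8 ≡ 30, 50^16 ≡ 6, 50^32 ≡ 36, 50^64 ≡ 104, 50^128 ≡ 88 (mod 149).
Test 50^d mod 149 for each divisor d in increasing order:
50^1 ≡ 50
50^2 ≡ 116
50^4 ≡ 46
50^37 = 50^32·50^4·50^1 ≡ 105
50^74 = 50^64·50^8·50^2 ≡ 148
50^148 = 50^128·50^16·50^4 ≡ 1  ← first divisor giving 1
The order is 148.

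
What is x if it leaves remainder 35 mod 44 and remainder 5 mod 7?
299

Using Chinese Remainder Theorem:
M = 44 × 7 = 308
M1 = 7, M2 = 44
y1 = 7^(-1) mod 44 = 19
y2 = 44^(-1) mod 7 = 4
x = (35×7×19 + 5×44×4) mod 308 = 299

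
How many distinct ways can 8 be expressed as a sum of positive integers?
22

p(n) counts ways to write n as a sum of positive integers (order ignored).
Examples: 8; 7 + 1; 6 + 2; 6 + 1 + 1; 5 + 3; ... (22 total)
p(8) = 22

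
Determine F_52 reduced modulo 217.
10

Matrix identity: Q^n = [[F_(n+1), F_n], [F_n, F_(n-1)]] with Q = [[1,1],[1,0]].
n = 52 = 110100₂. Square-and-multiply, entries mod 217:
Q^1 = [[1,1],[1,0]]
Q^3 = (Q^1)²·Q = [[3,2],[2,1]]
Q^6 = (Q^3)² = [[13,8],[8,5]]
Q^13 = (Q^6)²·Q = [[160,16],[16,144]]
Q^26 = (Q^13)² = [[33,90],[90,160]]
Q^52 = (Q^26)² = [[75,10],[10,65]]
F_52 mod 217 = Q^52[0][1] = 10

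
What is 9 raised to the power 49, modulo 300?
189

Repeated squaring. Binary of 49 = 110001.
9^1 ≡ 9 (mod 300); 9^2 ≡ 81 (mod 300); 9^4 ≡ 261 (mod 300); 9^8 ≡ 21 (mod 300); 9^16 ≡ 141 (mod 300); 9^32 ≡ 81 (mod 300)
9^49 = 9^1 × 9^16 × 9^32 ≡ 189 (mod 300)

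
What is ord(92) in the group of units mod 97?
96

97 is prime, so ord(92) divides φ(97) = 96.
Divisors of 96: 1, 2, 3, 4, 6, 8, 12, 16, 24, 32, 48, 96.
Repeated squaring: 92^1 ≡ 92, 92^2 ≡ 25, 92^4 ≡ 43, 92^8 ≡ 6, 92^16 ≡ 36, 92^32 ≡ 35, 92^64 ≡ 61 (mod 97).
Test 92^d mod 97 for each divisor d in increasing order:
92^1 ≡ 92
92^2 ≡ 25
92^3 = 92^2·92^1 ≡ 69
92^4 ≡ 43
92^6 = 92^4·92^2 ≡ 8
92^8 ≡ 6
92^12 = 92^8·92^4 ≡ 64
92^16 ≡ 36
92^24 = 92^16·92^8 ≡ 22
92^32 ≡ 35
92^48 = 92^32·92^16 ≡ 96
92^96 = 92^64·92^32 ≡ 1  ← first divisor giving 1
The order is 96.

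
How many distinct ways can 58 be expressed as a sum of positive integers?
715220

p(n) counts ways to write n as a sum of positive integers (order ignored).
Euler's pentagonal recurrence: p(k) = p(k-1) + p(k-2) - p(k-5) - p(k-7) + p(k-12) + p(k-15) - ... (offsets j(3j∓1)/2, signs ++--, p(0)=1, p(<0)=0).
DP table for k = 0..57: p(0)=1, p(1)=1, p(2)=2, p(3)=3, p(4)=5, p(5)=7, p(6)=11, p(7)=15, p(8)=22, p(9)=30, p(10)=42, p(11)=56, p(12)=77, p(13)=101, p(14)=135, p(15)=176, p(16)=231, p(17)=297, p(18)=385, p(19)=490, p(20)=627, p(21)=792, p(22)=1002, p(23)=1255, p(24)=1575, p(25)=1958, p(26)=2436, p(27)=3010, p(28)=3718, p(29)=4565, p(30)=5604, p(31)=6842, p(32)=8349, p(33)=10143, p(34)=12310, p(35)=14883, p(36)=17977, p(37)=21637, p(38)=26015, p(39)=31185, p(40)=37338, p(41)=44583, p(42)=53174, p(43)=63261, p(44)=75175, p(45)=89134, p(46)=105558, p(47)=124754, p(48)=147273, p(49)=173525, p(50)=204226, p(51)=239943, p(52)=281589, p(53)=329931, p(54)=386155, p(55)=451276, p(56)=526823, p(57)=614154.
Final step: p(58) = p(57) + p(56) - p(53) - p(51) + p(46) + p(43) - p(36) - p(32) + p(23) + p(18) - p(7) - p(1)
= 614154 + 526823 - 329931 - 239943 + 105558 + 63261 - 17977 - 8349 + 1255 + 385 - 15 - 1
= 715220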